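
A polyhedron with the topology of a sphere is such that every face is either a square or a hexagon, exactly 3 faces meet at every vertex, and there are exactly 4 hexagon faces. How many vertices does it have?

16

Let x be the number of squares; then F = 4 + x.
Edge–face incidences: 2E = 6·4 + 4·x = 24 + 4x.
Every vertex has degree 3, so 3V = 2E.
Euler: V − E + F = 2 ⇒ (2E)/3 − E + (4 + x) = 2.
Multiply by 6: 2·(2E) − 3·(2E) + 6·(4 + x) = 12, i.e. 24 + 6x − (24 + 4x) = 12.
Collecting terms: 2x = 12, so x = 6.
Then 2E = 24 + 4·6 = 48, so E = 24, V = 2E/3 = 16, F = 4 + 6 = 10.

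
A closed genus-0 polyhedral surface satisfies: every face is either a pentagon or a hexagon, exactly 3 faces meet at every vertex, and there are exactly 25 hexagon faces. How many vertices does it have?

70

Let x be the number of pentagons; then F = 25 + x.
Edge–face incidences: 2E = 6·25 + 5·x = 150 + 5x.
Every vertex has degree 3, so 3V = 2E.
Euler: V − E + F = 2 ⇒ (2E)/3 − E + (25 + x) = 2.
Multiply by 6: 2·(2E) − 3·(2E) + 6·(25 + x) = 12, i.e. 150 + 6x − (150 + 5x) = 12.
Collecting terms: x = 12.
Then 2E = 150 + 5·12 = 210, so E = 105, V = 2E/3 = 70, F = 25 + 12 = 37.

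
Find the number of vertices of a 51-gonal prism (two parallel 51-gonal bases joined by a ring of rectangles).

A prism on an n-gon has two n-gon bases and n rectangular sides: V = 2·51 = 102, E = 3·51 = 153, F = 51 + 2 = 53.

102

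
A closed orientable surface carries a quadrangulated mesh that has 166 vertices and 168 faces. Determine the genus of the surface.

2

Every face is a square, so 2E = 4·168 = 672, giving E = 336.
χ = V − E + F = 166 − 336 + 168 = -2.
For a closed orientable surface χ = 2 − 2g, so g = (2 − (-2))/2 = 2.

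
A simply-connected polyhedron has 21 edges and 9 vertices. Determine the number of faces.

14

Here V − E + F = 2.
F = 2 − V + E = 2 − 9 + 21 = 14.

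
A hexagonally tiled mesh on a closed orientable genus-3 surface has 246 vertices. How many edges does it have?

375

χ = 2 − 2·3 = -4, and every face is a hexagon so 6F = 2E.
V − E + F = -4 with E = 6F/2 gives 246 − (6/2 − 1)·F = -4, so F = 125 and E = 375.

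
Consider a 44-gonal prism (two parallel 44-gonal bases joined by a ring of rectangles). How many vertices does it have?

A prism on an n-gon has two n-gon bases and n rectangular sides: V = 2·44 = 88, E = 3·44 = 132, F = 44 + 2 = 46.
Check: V − E + F = 88 − 132 + 46 = 2.

88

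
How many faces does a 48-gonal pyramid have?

49

A pyramid on an n-gon base has one n-gon and n triangles: V = 48 + 1 = 49, E = 2·48 = 96, F = 48 + 1 = 49.
Check: V − E + F = 49 − 96 + 49 = 2.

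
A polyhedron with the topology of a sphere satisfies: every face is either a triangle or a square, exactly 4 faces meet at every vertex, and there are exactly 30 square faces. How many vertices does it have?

Let x be the number of triangles; then F = 30 + x.
Edge–face incidences: 2E = 4·30 + 3·x = 120 + 3x.
Every vertex has degree 4, so 4V = 2E.
Euler: V − E + F = 2 ⇒ (2E)/4 − E + (30 + x) = 2.
Multiply by 8: 2·(2E) − 4·(2E) + 8·(30 + x) = 16, i.e. 240 + 8x − 2·(120 + 3x) = 16.
Collecting terms: 2x = 16, so x = 8.
Then 2E = 120 + 3·8 = 144, so E = 72, V = 2E/4 = 36, F = 30 + 8 = 38.

36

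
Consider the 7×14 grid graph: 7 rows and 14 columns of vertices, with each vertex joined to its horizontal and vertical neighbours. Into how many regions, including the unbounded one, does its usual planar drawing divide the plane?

79

The grid has V = 7·14 = 98 vertices and E = 7·13 + 14·6 = 175 edges.
F = 2 − V + E = 2 − 98 + 175 = 79.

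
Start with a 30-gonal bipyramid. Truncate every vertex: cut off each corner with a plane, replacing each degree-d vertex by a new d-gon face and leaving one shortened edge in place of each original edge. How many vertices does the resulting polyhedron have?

180

The base solid has V = 32, E = 90, F = 60.
Truncation replaces each original edge-end by a new vertex, so V′ = 2E = 180.
Each original edge survives, and each old vertex of degree d contributes d new edges; summing degrees gives Σd = 2E, so E′ = E + 2E = 3E = 270.
Each original face survives and each original vertex becomes one new face: F′ = F + V = 92.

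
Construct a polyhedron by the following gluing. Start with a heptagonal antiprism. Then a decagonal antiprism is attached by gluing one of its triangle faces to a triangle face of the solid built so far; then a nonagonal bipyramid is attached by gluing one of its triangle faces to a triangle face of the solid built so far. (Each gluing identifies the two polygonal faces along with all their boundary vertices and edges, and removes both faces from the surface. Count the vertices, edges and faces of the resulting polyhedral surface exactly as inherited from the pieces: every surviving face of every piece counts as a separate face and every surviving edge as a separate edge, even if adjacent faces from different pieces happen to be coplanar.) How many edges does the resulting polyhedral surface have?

89

A heptagonal antiprism: V=14, E=28, F=16.
Attach a decagonal antiprism (V=20, E=40, F=22) along a 3-gon: merge 3 vertices and 3 edges, delete both glued faces → V=31, E=65, F=36.
Attach a nonagonal bipyramid (V=11, E=27, F=18) along a 3-gon: merge 3 vertices and 3 edges, delete both glued faces → V=39, E=89, F=52.
Check: V − E + F = 39 − 89 + 52 = 2.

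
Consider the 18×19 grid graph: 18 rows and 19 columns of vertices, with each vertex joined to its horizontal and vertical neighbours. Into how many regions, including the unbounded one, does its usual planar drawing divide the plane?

307

The grid has V = 18·19 = 342 vertices and E = 18·18 + 19·17 = 647 edges.
F = 2 − V + E = 2 − 342 + 647 = 307.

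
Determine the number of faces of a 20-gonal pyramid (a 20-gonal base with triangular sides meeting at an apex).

A pyramid on an n-gon base has one n-gon and n triangles: V = 20 + 1 = 21, E = 2·20 = 40, F = 20 + 1 = 21.
Check: V − E + F = 21 − 40 + 21 = 2.

21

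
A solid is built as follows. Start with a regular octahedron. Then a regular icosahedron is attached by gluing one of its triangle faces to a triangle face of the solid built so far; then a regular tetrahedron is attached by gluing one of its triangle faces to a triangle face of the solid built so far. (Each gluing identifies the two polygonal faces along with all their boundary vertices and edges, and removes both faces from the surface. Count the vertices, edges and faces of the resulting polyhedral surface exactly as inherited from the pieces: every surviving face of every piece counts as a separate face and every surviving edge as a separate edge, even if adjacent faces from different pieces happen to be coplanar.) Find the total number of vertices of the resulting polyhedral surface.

A regular octahedron: V=6, E=12, F=8.
Attach a regular icosahedron (V=12, E=30, F=20) along a 3-gon: merge 3 vertices and 3 edges, delete both glued faces → V=15, E=39, F=26.
Attach a regular tetrahedron (V=4, E=6, F=4) along a 3-gon: merge 3 vertices and 3 edges, delete both glued faces → V=16, E=42, F=28.
Check: V − E + F = 16 − 42 + 28 = 2.

16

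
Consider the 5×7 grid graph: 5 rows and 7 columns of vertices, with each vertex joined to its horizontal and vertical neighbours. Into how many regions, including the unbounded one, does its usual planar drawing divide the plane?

The grid has V = 5·7 = 35 vertices and E = 5·6 + 7·4 = 58 edges.
F = 2 − V + E = 2 − 35 + 58 = 25.

25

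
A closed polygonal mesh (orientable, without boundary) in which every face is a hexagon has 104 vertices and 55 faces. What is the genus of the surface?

Every face is a hexagon, so 2E = 6·55 = 330, giving E = 165.
χ = V − E + F = 104 − 165 + 55 = -6.
For a closed orientable surface χ = 2 − 2g, so g = (2 − (-6))/2 = 4.

4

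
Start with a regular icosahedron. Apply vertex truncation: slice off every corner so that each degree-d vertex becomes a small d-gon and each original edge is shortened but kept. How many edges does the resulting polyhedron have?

90

The base solid has V = 12, E = 30, F = 20.
Truncation replaces each original edge-end by a new vertex, so V′ = 2E = 60.
Each original edge survives, and each old vertex of degree d contributes d new edges; summing degrees gives Σd = 2E, so E′ = E + 2E = 3E = 90.
Each original face survives and each original vertex becomes one new face: F′ = F + V = 32.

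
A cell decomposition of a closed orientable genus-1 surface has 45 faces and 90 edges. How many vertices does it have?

45

For a closed orientable surface of genus 1, χ = 2 − 2·1 = 0.
V = 0 + E − F = 0 + 90 − 45 = 45.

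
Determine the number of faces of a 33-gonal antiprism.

68

An antiprism on an n-gon has two n-gon caps and 2n triangles: V = 2·33 = 66, E = 4·33 = 132, F = 2·33 + 2 = 68.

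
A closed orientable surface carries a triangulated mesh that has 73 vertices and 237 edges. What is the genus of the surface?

Every face is a triangle and each edge borders two faces, so 3F = 2·237, giving F = 158.
χ = V − E + F = 73 − 237 + 158 = -6.
For a closed orientable surface χ = 2 − 2g, so g = (2 − (-6))/2 = 4.

4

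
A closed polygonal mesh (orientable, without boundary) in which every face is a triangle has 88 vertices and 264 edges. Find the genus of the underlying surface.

1

Every face is a triangle and each edge borders two faces, so 3F = 2·264, giving F = 176.
χ = V − E + F = 88 − 264 + 176 = 0.
For a closed orientable surface χ = 2 − 2g, so g = (2 − (0))/2 = 1.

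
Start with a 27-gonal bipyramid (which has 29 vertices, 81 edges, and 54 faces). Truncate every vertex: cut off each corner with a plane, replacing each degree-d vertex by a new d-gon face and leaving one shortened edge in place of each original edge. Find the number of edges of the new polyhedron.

243

Truncation replaces each original edge-end by a new vertex, so V′ = 2E = 162.
Each original edge survives, and each old vertex of degree d contributes d new edges; summing degrees gives Σd = 2E, so E′ = E + 2E = 3E = 243.
Each original face survives and each original vertex becomes one new face: F′ = F + V = 83.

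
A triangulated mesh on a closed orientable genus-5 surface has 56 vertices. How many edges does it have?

192

χ = 2 − 2·5 = -8, and every face is a triangle so 3F = 2E.
V − E + F = -8 with E = 3F/2 gives 56 − (3/2 − 1)·F = -8, so F = 128 and E = 192.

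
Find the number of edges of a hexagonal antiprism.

An antiprism on an n-gon has two n-gon caps and 2n triangles: V = 2·6 = 12, E = 4·6 = 24, F = 2·6 + 2 = 14.

24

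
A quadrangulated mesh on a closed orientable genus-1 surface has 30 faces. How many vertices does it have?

χ = 2 − 2·1 = 0, and every face is a square so 4F = 2E.
E = 4·30/2 = 60. Then V = 0 + E − F = 0 + 60 − 30 = 30.

30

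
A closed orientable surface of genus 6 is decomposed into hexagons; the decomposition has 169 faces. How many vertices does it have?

χ = 2 − 2·6 = -10, and every face is a hexagon so 6F = 2E.
E = 6·169/2 = 507. Then V = -10 + E − F = -10 + 507 − 169 = 328.

328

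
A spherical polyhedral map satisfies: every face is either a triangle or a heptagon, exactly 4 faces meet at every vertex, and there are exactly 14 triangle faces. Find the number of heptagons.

2

Let x be the number of heptagons; then F = 14 + x.
Edge–face incidences: 2E = 3·14 + 7·x = 42 + 7x.
Every vertex has degree 4, so 4V = 2E.
Euler: V − E + F = 2 ⇒ (2E)/4 − E + (14 + x) = 2.
Multiply by 8: 2·(2E) − 4·(2E) + 8·(14 + x) = 16, i.e. 112 + 8x − 2·(42 + 7x) = 16.
Collecting terms: −6x + 28 = 16, so −6x = −12, so x = 2.
Then 2E = 42 + 7·2 = 56, so E = 28, V = 2E/4 = 14, F = 14 + 2 = 16.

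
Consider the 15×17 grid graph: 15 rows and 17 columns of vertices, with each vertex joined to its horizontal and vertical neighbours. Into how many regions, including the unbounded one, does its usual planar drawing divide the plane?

225

The grid has V = 15·17 = 255 vertices and E = 15·16 + 17·14 = 478 edges.
F = 2 − V + E = 2 − 255 + 478 = 225.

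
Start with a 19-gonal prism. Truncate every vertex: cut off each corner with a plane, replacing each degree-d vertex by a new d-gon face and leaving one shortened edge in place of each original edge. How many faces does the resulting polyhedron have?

The base solid has V = 38, E = 57, F = 21.
Truncation replaces each original edge-end by a new vertex, so V′ = 2E = 114.
Each original edge survives, and each old vertex of degree d contributes d new edges; summing degrees gives Σd = 2E, so E′ = E + 2E = 3E = 171.
Each original face survives and each original vertex becomes one new face: F′ = F + V = 59.

59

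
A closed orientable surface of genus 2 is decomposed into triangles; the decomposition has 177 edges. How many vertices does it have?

57

χ = 2 − 2·2 = -2, and every face is a triangle so 3F = 2E.
F = 2E/3 = 118. Then V = -2 + E − F = -2 + 177 − 118 = 57.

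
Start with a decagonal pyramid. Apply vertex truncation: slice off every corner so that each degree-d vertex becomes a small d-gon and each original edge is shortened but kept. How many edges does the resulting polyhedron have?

The base solid has V = 11, E = 20, F = 11.
Truncation replaces each original edge-end by a new vertex, so V′ = 2E = 40.
Each original edge survives, and each old vertex of degree d contributes d new edges; summing degrees gives Σd = 2E, so E′ = E + 2E = 3E = 60.
Each original face survives and each original vertex becomes one new face: F′ = F + V = 22.

60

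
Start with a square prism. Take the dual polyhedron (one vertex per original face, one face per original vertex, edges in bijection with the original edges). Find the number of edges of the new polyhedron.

12

The base solid has V = 8, E = 12, F = 6.
The dual swaps V and F and preserves E: V′ = F = 6, E′ = E = 12, F′ = V = 8.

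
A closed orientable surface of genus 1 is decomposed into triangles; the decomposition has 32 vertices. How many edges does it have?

χ = 2 − 2·1 = 0, and every face is a triangle so 3F = 2E.
V − E + F = 0 with E = 3F/2 gives 32 − (3/2 − 1)·F = 0, so F = 64 and E = 96.

96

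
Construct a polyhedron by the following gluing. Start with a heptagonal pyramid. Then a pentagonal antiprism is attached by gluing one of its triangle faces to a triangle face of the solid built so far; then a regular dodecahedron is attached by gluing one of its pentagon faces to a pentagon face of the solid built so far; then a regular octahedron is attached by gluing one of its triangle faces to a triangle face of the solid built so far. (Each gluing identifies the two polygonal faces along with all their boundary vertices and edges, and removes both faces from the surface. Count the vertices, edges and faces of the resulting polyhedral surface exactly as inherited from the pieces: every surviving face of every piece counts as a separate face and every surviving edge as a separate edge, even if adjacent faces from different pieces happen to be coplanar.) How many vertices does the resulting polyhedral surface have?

33

A heptagonal pyramid: V=8, E=14, F=8.
Attach a pentagonal antiprism (V=10, E=20, F=12) along a 3-gon: merge 3 vertices and 3 edges, delete both glued faces → V=15, E=31, F=18.
Attach a regular dodecahedron (V=20, E=30, F=12) along a 5-gon: merge 5 vertices and 5 edges, delete both glued faces → V=30, E=56, F=28.
Attach a regular octahedron (V=6, E=12, F=8) along a 3-gon: merge 3 vertices and 3 edges, delete both glued faces → V=33, E=65, F=34.
Check: V − E + F = 33 − 65 + 34 = 2.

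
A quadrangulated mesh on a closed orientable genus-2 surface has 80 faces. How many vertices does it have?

78

χ = 2 − 2·2 = -2, and every face is a square so 4F = 2E.
E = 4·80/2 = 160. Then V = -2 + E − F = -2 + 160 − 80 = 78.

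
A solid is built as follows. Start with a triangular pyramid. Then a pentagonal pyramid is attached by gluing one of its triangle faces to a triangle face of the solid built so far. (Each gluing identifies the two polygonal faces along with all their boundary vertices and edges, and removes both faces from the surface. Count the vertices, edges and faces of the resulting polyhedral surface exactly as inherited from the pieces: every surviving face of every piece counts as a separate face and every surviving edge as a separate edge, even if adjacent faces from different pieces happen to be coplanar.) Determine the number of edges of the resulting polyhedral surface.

A triangular pyramid: V=4, E=6, F=4.
Attach a pentagonal pyramid (V=6, E=10, F=6) along a 3-gon: merge 3 vertices and 3 edges, delete both glued faces → V=7, E=13, F=8.
Check: V − E + F = 7 − 13 + 8 = 2.

13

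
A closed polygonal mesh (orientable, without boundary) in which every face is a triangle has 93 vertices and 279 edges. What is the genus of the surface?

Every face is a triangle and each edge borders two faces, so 3F = 2·279, giving F = 186.
χ = V − E + F = 93 − 279 + 186 = 0.
For a closed orientable surface χ = 2 − 2g, so g = (2 − (0))/2 = 1.

1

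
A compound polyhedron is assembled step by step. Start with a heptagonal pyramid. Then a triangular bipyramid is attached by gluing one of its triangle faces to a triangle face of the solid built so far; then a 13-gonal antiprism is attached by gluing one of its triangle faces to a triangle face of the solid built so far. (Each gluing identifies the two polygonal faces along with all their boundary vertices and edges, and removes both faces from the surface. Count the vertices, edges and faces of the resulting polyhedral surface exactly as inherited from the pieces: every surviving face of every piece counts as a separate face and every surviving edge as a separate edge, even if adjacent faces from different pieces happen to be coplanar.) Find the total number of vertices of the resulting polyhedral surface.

A heptagonal pyramid: V=8, E=14, F=8.
Attach a triangular bipyramid (V=5, E=9, F=6) along a 3-gon: merge 3 vertices and 3 edges, delete both glued faces → V=10, E=20, F=12.
Attach a 13-gonal antiprism (V=26, E=52, F=28) along a 3-gon: merge 3 vertices and 3 edges, delete both glued faces → V=33, E=69, F=38.
Check: V − E + F = 33 − 69 + 38 = 2.

33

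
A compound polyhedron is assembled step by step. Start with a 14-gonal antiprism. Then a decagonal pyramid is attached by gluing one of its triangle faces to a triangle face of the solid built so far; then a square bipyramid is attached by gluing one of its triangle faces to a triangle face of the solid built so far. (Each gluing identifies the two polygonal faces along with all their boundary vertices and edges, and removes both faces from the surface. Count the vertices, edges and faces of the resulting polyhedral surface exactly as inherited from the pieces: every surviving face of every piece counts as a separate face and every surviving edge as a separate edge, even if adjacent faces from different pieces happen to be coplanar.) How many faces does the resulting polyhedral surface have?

A 14-gonal antiprism: V=28, E=56, F=30.
Attach a decagonal pyramid (V=11, E=20, F=11) along a 3-gon: merge 3 vertices and 3 edges, delete both glued faces → V=36, E=73, F=39.
Attach a square bipyramid (V=6, E=12, F=8) along a 3-gon: merge 3 vertices and 3 edges, delete both glued faces → V=39, E=82, F=45.
Check: V − E + F = 39 − 82 + 45 = 2.

45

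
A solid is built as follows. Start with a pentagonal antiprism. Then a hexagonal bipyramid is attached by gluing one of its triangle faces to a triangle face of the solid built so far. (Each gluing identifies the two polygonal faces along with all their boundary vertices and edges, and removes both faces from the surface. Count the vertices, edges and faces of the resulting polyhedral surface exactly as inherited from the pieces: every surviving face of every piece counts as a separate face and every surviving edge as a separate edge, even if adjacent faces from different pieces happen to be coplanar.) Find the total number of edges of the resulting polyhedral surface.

35

A pentagonal antiprism: V=10, E=20, F=12.
Attach a hexagonal bipyramid (V=8, E=18, F=12) along a 3-gon: merge 3 vertices and 3 edges, delete both glued faces → V=15, E=35, F=22.
Check: V − E + F = 15 − 35 + 22 = 2.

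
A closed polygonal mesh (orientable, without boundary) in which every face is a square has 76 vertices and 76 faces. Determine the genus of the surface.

1

Every face is a square, so 2E = 4·76 = 304, giving E = 152.
χ = V − E + F = 76 − 152 + 76 = 0.
For a closed orientable surface χ = 2 − 2g, so g = (2 − (0))/2 = 1.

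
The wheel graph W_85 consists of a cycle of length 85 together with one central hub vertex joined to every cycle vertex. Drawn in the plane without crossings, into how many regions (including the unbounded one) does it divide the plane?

W_85 has V = 85 + 1 = 86 vertices and E = 2·85 = 170 edges.
By Euler's formula F = 2 − V + E = 2 − 86 + 170 = 86.

86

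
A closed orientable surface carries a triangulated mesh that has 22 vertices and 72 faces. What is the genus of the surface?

8

Every face is a triangle, so 2E = 3·72 = 216, giving E = 108.
χ = V − E + F = 22 − 108 + 72 = -14.
For a closed orientable surface χ = 2 − 2g, so g = (2 − (-14))/2 = 8.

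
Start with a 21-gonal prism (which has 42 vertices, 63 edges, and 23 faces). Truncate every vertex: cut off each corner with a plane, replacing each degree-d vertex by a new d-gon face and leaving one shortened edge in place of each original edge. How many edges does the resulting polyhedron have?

189

Truncation replaces each original edge-end by a new vertex, so V′ = 2E = 126.
Each original edge survives, and each old vertex of degree d contributes d new edges; summing degrees gives Σd = 2E, so E′ = E + 2E = 3E = 189.
Each original face survives and each original vertex becomes one new face: F′ = F + V = 65.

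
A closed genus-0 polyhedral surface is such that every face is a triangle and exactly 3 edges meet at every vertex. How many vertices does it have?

Each face has 3 edges and each edge borders two faces, so 2E = 3F.
Each vertex has degree 3, so 3V = 2E and hence V = 3F/3.
Euler: V − E + F = 2 ⇒ (3F/3) − (3F/2) + F = 2.
Multiply by 6: (6 − 9 + 6)F = 12, i.e. 3F = 12.
So F = 4, E = 3·4/2 = 6, V = 3·4/3 = 4.

4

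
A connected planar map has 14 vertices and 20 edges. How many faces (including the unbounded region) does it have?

Euler's formula for a connected plane graph: V − E + F = 2, so F = 2 − 14 + 20 = 8.

8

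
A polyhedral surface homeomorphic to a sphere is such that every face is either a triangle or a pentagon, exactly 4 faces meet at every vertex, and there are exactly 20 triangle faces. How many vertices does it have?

Let x be the number of pentagons; then F = 20 + x.
Edge–face incidences: 2E = 3·20 + 5·x = 60 + 5x.
Every vertex has degree 4, so 4V = 2E.
Euler: V − E + F = 2 ⇒ (2E)/4 − E + (20 + x) = 2.
Multiply by 8: 2·(2E) − 4·(2E) + 8·(20 + x) = 16, i.e. 160 + 8x − 2·(60 + 5x) = 16.
Collecting terms: −2x + 40 = 16, so −2x = −24, so x = 12.
Then 2E = 60 + 5·12 = 120, so E = 60, V = 2E/4 = 30, F = 20 + 12 = 32.

30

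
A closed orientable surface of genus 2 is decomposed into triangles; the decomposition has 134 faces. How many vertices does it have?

χ = 2 − 2·2 = -2, and every face is a triangle so 3F = 2E.
E = 3·134/2 = 201. Then V = -2 + E − F = -2 + 201 − 134 = 65.

65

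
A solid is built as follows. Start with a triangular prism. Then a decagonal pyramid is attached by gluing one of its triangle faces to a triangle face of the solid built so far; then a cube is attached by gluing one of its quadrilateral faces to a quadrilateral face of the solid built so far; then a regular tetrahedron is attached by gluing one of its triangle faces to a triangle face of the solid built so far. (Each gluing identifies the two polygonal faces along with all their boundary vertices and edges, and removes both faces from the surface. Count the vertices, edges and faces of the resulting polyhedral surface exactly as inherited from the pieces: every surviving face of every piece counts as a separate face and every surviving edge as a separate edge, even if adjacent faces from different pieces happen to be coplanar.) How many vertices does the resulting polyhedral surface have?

A triangular prism: V=6, E=9, F=5.
Attach a decagonal pyramid (V=11, E=20, F=11) along a 3-gon: merge 3 vertices and 3 edges, delete both glued faces → V=14, E=26, F=14.
Attach a cube (V=8, E=12, F=6) along a 4-gon: merge 4 vertices and 4 edges, delete both glued faces → V=18, E=34, F=18.
Attach a regular tetrahedron (V=4, E=6, F=4) along a 3-gon: merge 3 vertices and 3 edges, delete both glued faces → V=19, E=37, F=20.
Check: V − E + F = 19 − 37 + 20 = 2.

19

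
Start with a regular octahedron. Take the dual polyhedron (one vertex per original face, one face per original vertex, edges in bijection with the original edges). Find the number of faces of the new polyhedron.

The base solid has V = 6, E = 12, F = 8.
The dual swaps V and F and preserves E: V′ = F = 8, E′ = E = 12, F′ = V = 6.

6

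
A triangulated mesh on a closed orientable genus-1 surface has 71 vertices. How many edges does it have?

χ = 2 − 2·1 = 0, and every face is a triangle so 3F = 2E.
V − E + F = 0 with E = 3F/2 gives 71 − (3/2 − 1)·F = 0, so F = 142 and E = 213.

213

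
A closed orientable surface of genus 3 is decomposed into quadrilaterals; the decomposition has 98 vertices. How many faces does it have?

χ = 2 − 2·3 = -4, and every face is a square so 4F = 2E.
V − E + F = -4 with E = 4F/2 gives 98 − (4/2 − 1)·F = -4, so F = 102 and E = 204.

102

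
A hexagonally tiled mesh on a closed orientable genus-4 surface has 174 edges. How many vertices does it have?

110

χ = 2 − 2·4 = -6, and every face is a hexagon so 6F = 2E.
F = 2E/6 = 58. Then V = -6 + E − F = -6 + 174 − 58 = 110.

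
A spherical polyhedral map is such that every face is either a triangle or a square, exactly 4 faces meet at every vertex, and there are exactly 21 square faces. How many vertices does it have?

Let x be the number of triangles; then F = 21 + x.
Edge–face incidences: 2E = 4·21 + 3·x = 84 + 3x.
Every vertex has degree 4, so 4V = 2E.
Euler: V − E + F = 2 ⇒ (2E)/4 − E + (21 + x) = 2.
Multiply by 8: 2·(2E) − 4·(2E) + 8·(21 + x) = 16, i.e. 168 + 8x − 2·(84 + 3x) = 16.
Collecting terms: 2x = 16, so x = 8.
Then 2E = 84 + 3·8 = 108, so E = 54, V = 2E/4 = 27, F = 21 + 8 = 29.

27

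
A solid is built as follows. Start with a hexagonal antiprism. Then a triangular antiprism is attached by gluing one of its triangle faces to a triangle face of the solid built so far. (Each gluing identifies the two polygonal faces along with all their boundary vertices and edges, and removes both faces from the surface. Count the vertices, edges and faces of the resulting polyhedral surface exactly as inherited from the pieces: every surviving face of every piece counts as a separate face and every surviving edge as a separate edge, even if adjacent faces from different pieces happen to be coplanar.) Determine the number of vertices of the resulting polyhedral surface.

15

A hexagonal antiprism: V=12, E=24, F=14.
Attach a triangular antiprism (V=6, E=12, F=8) along a 3-gon: merge 3 vertices and 3 edges, delete both glued faces → V=15, E=33, F=20.
Check: V − E + F = 15 − 33 + 20 = 2.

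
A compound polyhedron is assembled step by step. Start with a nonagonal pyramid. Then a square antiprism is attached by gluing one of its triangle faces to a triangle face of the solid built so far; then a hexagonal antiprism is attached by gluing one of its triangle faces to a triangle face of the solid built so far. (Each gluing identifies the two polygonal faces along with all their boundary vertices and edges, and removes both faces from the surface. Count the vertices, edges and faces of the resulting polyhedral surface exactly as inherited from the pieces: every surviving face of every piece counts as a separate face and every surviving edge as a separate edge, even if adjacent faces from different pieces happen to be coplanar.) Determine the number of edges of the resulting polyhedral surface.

A nonagonal pyramid: V=10, E=18, F=10.
Attach a square antiprism (V=8, E=16, F=10) along a 3-gon: merge 3 vertices and 3 edges, delete both glued faces → V=15, E=31, F=18.
Attach a hexagonal antiprism (V=12, E=24, F=14) along a 3-gon: merge 3 vertices and 3 edges, delete both glued faces → V=24, E=52, F=30.
Check: V − E + F = 24 − 52 + 30 = 2.

52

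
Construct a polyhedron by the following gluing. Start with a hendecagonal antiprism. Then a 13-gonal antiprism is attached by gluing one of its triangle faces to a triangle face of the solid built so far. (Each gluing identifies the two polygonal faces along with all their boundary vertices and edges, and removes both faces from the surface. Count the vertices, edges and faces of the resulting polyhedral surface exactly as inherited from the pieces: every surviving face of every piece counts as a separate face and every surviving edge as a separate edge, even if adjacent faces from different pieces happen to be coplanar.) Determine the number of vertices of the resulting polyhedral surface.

A hendecagonal antiprism: V=22, E=44, F=24.
Attach a 13-gonal antiprism (V=26, E=52, F=28) along a 3-gon: merge 3 vertices and 3 edges, delete both glued faces → V=45, E=93, F=50.
Check: V − E + F = 45 − 93 + 50 = 2.

45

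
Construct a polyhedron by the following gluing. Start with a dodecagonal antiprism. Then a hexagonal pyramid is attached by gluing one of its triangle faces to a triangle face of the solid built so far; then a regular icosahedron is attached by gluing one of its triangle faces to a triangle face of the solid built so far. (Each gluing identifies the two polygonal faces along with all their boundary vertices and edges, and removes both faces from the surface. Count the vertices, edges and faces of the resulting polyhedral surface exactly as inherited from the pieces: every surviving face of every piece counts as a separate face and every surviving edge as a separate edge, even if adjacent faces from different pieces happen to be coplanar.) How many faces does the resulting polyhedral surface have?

49

A dodecagonal antiprism: V=24, E=48, F=26.
Attach a hexagonal pyramid (V=7, E=12, F=7) along a 3-gon: merge 3 vertices and 3 edges, delete both glued faces → V=28, E=57, F=31.
Attach a regular icosahedron (V=12, E=30, F=20) along a 3-gon: merge 3 vertices and 3 edges, delete both glued faces → V=37, E=84, F=49.
Check: V − E + F = 37 − 84 + 49 = 2.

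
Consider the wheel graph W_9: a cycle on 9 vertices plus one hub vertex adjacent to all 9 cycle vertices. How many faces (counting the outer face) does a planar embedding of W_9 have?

W_9 has V = 9 + 1 = 10 vertices and E = 2·9 = 18 edges.
By Euler's formula F = 2 − V + E = 2 − 10 + 18 = 10.

10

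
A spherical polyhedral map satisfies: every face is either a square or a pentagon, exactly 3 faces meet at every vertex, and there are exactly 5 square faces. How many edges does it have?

Let x be the number of pentagons; then F = 5 + x.
Edge–face incidences: 2E = 4·5 + 5·x = 20 + 5x.
Every vertex has degree 3, so 3V = 2E.
Euler: V − E + F = 2 ⇒ (2E)/3 − E + (5 + x) = 2.
Multiply by 6: 2·(2E) − 3·(2E) + 6·(5 + x) = 12, i.e. 30 + 6x − (20 + 5x) = 12.
Collecting terms: x + 10 = 12, so x = 2.
Then 2E = 20 + 5·2 = 30, so E = 15, V = 2E/3 = 10, F = 5 + 2 = 7.

15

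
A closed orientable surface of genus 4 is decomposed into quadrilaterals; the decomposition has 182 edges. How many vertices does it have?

85

χ = 2 − 2·4 = -6, and every face is a square so 4F = 2E.
F = 2E/4 = 91. Then V = -6 + E − F = -6 + 182 − 91 = 85.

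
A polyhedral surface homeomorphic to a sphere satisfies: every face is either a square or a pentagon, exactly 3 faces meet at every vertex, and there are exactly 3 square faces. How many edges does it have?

Let x be the number of pentagons; then F = 3 + x.
Edge–face incidences: 2E = 4·3 + 5·x = 12 + 5x.
Every vertex has degree 3, so 3V = 2E.
Euler: V − E + F = 2 ⇒ (2E)/3 − E + (3 + x) = 2.
Multiply by 6: 2·(2E) − 3·(2E) + 6·(3 + x) = 12, i.e. 18 + 6x − (12 + 5x) = 12.
Collecting terms: x + 6 = 12, so x = 6.
Then 2E = 12 + 5·6 = 42, so E = 21, V = 2E/3 = 14, F = 3 + 6 = 9.

21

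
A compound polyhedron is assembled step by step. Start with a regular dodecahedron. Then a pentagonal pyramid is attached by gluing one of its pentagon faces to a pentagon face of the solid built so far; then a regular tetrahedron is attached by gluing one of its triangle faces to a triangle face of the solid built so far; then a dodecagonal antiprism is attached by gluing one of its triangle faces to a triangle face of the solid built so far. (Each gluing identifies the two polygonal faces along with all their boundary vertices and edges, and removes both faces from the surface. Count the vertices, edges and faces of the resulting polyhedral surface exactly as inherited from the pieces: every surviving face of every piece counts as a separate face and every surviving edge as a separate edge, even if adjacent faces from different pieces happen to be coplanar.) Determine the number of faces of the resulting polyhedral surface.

42

A regular dodecahedron: V=20, E=30, F=12.
Attach a pentagonal pyramid (V=6, E=10, F=6) along a 5-gon: merge 5 vertices and 5 edges, delete both glued faces → V=21, E=35, F=16.
Attach a regular tetrahedron (V=4, E=6, F=4) along a 3-gon: merge 3 vertices and 3 edges, delete both glued faces → V=22, E=38, F=18.
Attach a dodecagonal antiprism (V=24, E=48, F=26) along a 3-gon: merge 3 vertices and 3 edges, delete both glued faces → V=43, E=83, F=42.
Check: V − E + F = 43 − 83 + 42 = 2.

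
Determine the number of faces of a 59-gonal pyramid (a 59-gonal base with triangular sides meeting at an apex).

60

A pyramid on an n-gon base has one n-gon and n triangles: V = 59 + 1 = 60, E = 2·59 = 118, F = 59 + 1 = 60.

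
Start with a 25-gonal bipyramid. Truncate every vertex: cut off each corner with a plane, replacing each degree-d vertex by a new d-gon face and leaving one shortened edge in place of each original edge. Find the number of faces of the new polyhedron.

The base solid has V = 27, E = 75, F = 50.
Truncation replaces each original edge-end by a new vertex, so V′ = 2E = 150.
Each original edge survives, and each old vertex of degree d contributes d new edges; summing degrees gives Σd = 2E, so E′ = E + 2E = 3E = 225.
Each original face survives and each original vertex becomes one new face: F′ = F + V = 77.

77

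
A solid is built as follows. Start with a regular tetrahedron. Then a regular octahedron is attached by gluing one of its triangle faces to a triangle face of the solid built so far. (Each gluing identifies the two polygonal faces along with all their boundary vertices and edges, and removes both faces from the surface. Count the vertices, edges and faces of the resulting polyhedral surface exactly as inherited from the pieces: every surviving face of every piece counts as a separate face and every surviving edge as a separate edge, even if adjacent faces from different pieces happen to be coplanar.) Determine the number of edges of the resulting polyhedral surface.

15

A regular tetrahedron: V=4, E=6, F=4.
Attach a regular octahedron (V=6, E=12, F=8) along a 3-gon: merge 3 vertices and 3 edges, delete both glued faces → V=7, E=15, F=10.
Check: V − E + F = 7 − 15 + 10 = 2.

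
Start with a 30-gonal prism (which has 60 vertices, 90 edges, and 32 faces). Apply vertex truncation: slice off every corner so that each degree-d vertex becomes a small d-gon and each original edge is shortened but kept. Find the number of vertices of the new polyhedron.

Truncation replaces each original edge-end by a new vertex, so V′ = 2E = 180.
Each original edge survives, and each old vertex of degree d contributes d new edges; summing degrees gives Σd = 2E, so E′ = E + 2E = 3E = 270.
Each original face survives and each original vertex becomes one new face: F′ = F + V = 92.

180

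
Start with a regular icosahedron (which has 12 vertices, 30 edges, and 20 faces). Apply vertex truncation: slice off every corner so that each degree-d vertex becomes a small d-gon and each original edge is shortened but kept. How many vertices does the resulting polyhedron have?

60

Truncation replaces each original edge-end by a new vertex, so V′ = 2E = 60.
Each original edge survives, and each old vertex of degree d contributes d new edges; summing degrees gives Σd = 2E, so E′ = E + 2E = 3E = 90.
Each original face survives and each original vertex becomes one new face: F′ = F + V = 32.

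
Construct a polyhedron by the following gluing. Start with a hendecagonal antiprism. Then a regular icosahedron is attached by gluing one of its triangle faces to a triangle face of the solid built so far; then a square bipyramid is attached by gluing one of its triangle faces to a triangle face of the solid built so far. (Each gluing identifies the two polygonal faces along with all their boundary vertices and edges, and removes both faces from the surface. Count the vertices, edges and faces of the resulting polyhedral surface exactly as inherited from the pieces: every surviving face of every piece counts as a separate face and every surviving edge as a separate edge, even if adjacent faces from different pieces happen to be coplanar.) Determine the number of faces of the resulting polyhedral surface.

48

A hendecagonal antiprism: V=22, E=44, F=24.
Attach a regular icosahedron (V=12, E=30, F=20) along a 3-gon: merge 3 vertices and 3 edges, delete both glued faces → V=31, E=71, F=42.
Attach a square bipyramid (V=6, E=12, F=8) along a 3-gon: merge 3 vertices and 3 edges, delete both glued faces → V=34, E=80, F=48.
Check: V − E + F = 34 − 80 + 48 = 2.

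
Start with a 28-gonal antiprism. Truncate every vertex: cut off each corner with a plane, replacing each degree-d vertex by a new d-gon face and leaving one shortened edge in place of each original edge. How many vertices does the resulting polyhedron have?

224

The base solid has V = 56, E = 112, F = 58.
Truncation replaces each original edge-end by a new vertex, so V′ = 2E = 224.
Each original edge survives, and each old vertex of degree d contributes d new edges; summing degrees gives Σd = 2E, so E′ = E + 2E = 3E = 336.
Each original face survives and each original vertex becomes one new face: F′ = F + V = 114.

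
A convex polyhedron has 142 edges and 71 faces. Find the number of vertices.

73

Here V − E + F = 2.
V = 2 + E − F = 2 + 142 − 71 = 73.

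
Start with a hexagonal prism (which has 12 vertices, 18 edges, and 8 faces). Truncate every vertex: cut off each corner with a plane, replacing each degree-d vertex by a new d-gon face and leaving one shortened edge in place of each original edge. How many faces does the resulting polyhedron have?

Truncation replaces each original edge-end by a new vertex, so V′ = 2E = 36.
Each original edge survives, and each old vertex of degree d contributes d new edges; summing degrees gives Σd = 2E, so E′ = E + 2E = 3E = 54.
Each original face survives and each original vertex becomes one new face: F′ = F + V = 20.

20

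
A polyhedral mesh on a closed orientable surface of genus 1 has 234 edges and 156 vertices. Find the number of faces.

For a closed orientable surface of genus 1, χ = 2 − 2·1 = 0.
F = 0 − V + E = 0 − 156 + 234 = 78.

78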